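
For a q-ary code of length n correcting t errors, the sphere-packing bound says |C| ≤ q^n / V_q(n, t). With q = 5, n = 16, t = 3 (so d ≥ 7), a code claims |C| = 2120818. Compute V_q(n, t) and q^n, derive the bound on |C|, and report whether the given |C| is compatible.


V_q(n, t) = 37825, q^n = 152587890625, Hamming bound = 4034048, |C| = 2120818 ≤ bound (satisfied).

Step 1: Compute V_q(n, t) = Σ_{j=0}^3 C(n, j) (q−1)^j.
  j = 0: C(16,0)·(4)^0 = 1·1 = 1.
  j = 1: C(16,1)·(4)^1 = 16·4 = 64.
  j = 2: C(16,2)·(4)^2 = 120·16 = 1920.
  j = 3: C(16,3)·(4)^3 = 560·64 = 35840.
  V_q(n, t) = 1 + 64 + 1920 + 35840 = 37825.
Step 2: q^n = 5^16 = 152587890625.
Step 3: Hamming bound ⌊q^n / V_q(n,t)⌋ = ⌊152587890625/37825⌋ = 4034048.
Step 4: Compare |C| = 2120818 to 4034048: satisfied.
The claimed |C| lies below the Hamming bound.


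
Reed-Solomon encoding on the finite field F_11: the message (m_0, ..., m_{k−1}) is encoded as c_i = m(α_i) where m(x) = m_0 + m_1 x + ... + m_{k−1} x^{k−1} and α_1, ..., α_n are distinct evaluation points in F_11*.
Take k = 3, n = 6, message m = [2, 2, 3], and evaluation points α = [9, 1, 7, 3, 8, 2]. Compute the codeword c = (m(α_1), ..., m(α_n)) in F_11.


c = [10, 7, 9, 2, 1, 7]

Message polynomial: m(x) = 2 + 2·x + 3·x^2 (mod 11).
For each evaluation point α_i, compute m(α_i) mod 11:
  α_1 = 9: Horner steps 3 → 7 → 10, so m(9) = 10.
  α_2 = 1: Horner steps 3 → 5 → 7, so m(1) = 7.
  α_3 = 7: Horner steps 3 → 1 → 9, so m(7) = 9.
  α_4 = 3: Horner steps 3 → 0 → 2, so m(3) = 2.
  α_5 = 8: Horner steps 3 → 4 → 1, so m(8) = 1.
  α_6 = 2: Horner steps 3 → 8 → 7, so m(2) = 7.
Codeword c = [10, 7, 9, 2, 1, 7] ∈ F_11^6.


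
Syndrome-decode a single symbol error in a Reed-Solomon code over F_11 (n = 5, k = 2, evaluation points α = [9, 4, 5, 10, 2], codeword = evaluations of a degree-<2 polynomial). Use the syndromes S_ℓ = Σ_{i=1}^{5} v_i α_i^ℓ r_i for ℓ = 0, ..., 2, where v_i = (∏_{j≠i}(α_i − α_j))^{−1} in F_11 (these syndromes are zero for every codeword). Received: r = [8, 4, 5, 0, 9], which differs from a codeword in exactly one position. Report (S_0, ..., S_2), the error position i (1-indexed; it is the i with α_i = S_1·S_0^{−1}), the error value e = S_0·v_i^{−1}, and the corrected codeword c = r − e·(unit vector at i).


S = (4, 9, 1), error at position 3, error magnitude e = 9, c = [8, 4, 7, 0, 9].

Step 1: column multipliers v_i = (∏_{j≠i}(α_i − α_j))^{−1} mod 11.
  i = 1 (α = 9): (9−4)(9−5)(9−10)(9−2) = 5·4·(−1)·7 = −140 ≡ 3, so v_1 = 3^{−1} = 4 (mod 11).
  i = 2 (α = 4): (4−9)(4−5)(4−10)(4−2) = (−5)·(−1)·(−6)·2 = −60 ≡ 6, so v_2 = 6^{−1} = 2 (mod 11).
  i = 3 (α = 5): (5−9)(5−4)(5−10)(5−2) = (−4)·1·(−5)·3 = 60 ≡ 5, so v_3 = 5^{−1} = 9 (mod 11).
  i = 4 (α = 10): (10−9)(10−4)(10−5)(10−2) = 1·6·5·8 = 240 ≡ 9, so v_4 = 9^{−1} = 5 (mod 11).
  i = 5 (α = 2): (2−9)(2−4)(2−5)(2−10) = (−7)·(−2)·(−3)·(−8) = 336 ≡ 6, so v_5 = 6^{−1} = 2 (mod 11).
  v = [4, 2, 9, 5, 2].
Step 2: syndromes of r = [8, 4, 5, 0, 9] (all sums mod 11).
  S_0 = Σ v_i r_i = 4·8 + 2·4 + 9·5 + 5·0 + 2·9 = 103 ≡ 4.
  S_1 = Σ v_i α_i r_i = 4·9·8 + 2·4·4 + 9·5·5 + 5·10·0 + 2·2·9 = 581 ≡ 9.
  α_i^2 mod 11 = [4, 5, 3, 1, 4].
  S_2 = Σ v_i α_i^2 r_i = 4·4·8 + 2·5·4 + 9·3·5 + 5·1·0 + 2·4·9 = 375 ≡ 1.
  S = (4, 9, 1) ≠ 0, so r is not a codeword (an error is present).
Step 3: locate the error. For a single error e at position i, S_ℓ = v_i·e·α_i^ℓ, so α_err = S_1/S_0.
  S_0^{−1} = 4^{−1} = 3 (mod 11), so α_err = 9·3 = 27 ≡ 5 = α_3. Error position i = 3.
  Consistency check: S_2/S_1 = 1·5 = 5 ≡ 5 = α_err ✓ (single-error assumption holds).
Step 4: error magnitude e = S_0/v_3 = S_0·∏_{j≠3}(α_3 − α_j) = 4·5 = 20 ≡ 9 (mod 11).
Step 5: correct position 3: c_3 = r_3 − e = 5 − 9 ≡ 7 (mod 11). Hence c = [8, 4, 7, 0, 9].
  Check: interpolating c through the α_i gives m(x) = 3 + 3·x (degree < 2) with m(α_i) = c_i for every i, so c is indeed a codeword.


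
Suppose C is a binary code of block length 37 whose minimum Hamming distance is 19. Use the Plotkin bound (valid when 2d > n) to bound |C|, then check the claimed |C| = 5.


Plotkin bound M ≤ 38; given |C| = 5 ≤ bound (satisfied).

Check applicability: 2d = 38, n = 37.
2d − n = 1 > 0, so Plotkin applies.
Compute d/(2d−n) = 19/1 ≈ 19.0000.
⌊d/(2d−n)⌋ = 19.
Plotkin bound: M ≤ 2·19 = 38.
Given |C| = 5, check: satisfied.
This |C| is below the Plotkin bound.


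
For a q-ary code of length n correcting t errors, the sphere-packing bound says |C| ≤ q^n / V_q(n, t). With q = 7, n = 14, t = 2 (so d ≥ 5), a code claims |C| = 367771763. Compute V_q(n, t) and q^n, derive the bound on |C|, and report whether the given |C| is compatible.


V_q(n, t) = 3361, q^n = 678223072849, Hamming bound = 201792047, |C| = 367771763 > bound (violated).

Step 1: Compute V_q(n, t) = Σ_{j=0}^2 C(n, j) (q−1)^j.
  j = 0: C(14,0)·(6)^0 = 1·1 = 1.
  j = 1: C(14,1)·(6)^1 = 14·6 = 84.
  j = 2: C(14,2)·(6)^2 = 91·36 = 3276.
  V_q(n, t) = 1 + 84 + 3276 = 3361.
Step 2: q^n = 7^14 = 678223072849.
Step 3: Hamming bound ⌊q^n / V_q(n,t)⌋ = ⌊678223072849/3361⌋ = 201792047.
Step 4: Compare |C| = 367771763 to 201792047: violated.
The claimed |C| lies above the Hamming bound, so no 7-ary code of length 14 with d ≥ 5 can have 367771763 codewords.


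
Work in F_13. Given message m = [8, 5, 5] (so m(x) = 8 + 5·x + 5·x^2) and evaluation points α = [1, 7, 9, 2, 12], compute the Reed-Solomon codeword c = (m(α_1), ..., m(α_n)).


c = [5, 2, 3, 12, 8]

Message polynomial: m(x) = 8 + 5·x + 5·x^2 (mod 13).
For each evaluation point α_i, compute m(α_i) mod 13:
  α_1 = 1: Horner steps 5 → 10 → 5, so m(1) = 5.
  α_2 = 7: Horner steps 5 → 1 → 2, so m(7) = 2.
  α_3 = 9: Horner steps 5 → 11 → 3, so m(9) = 3.
  α_4 = 2: Horner steps 5 → 2 → 12, so m(2) = 12.
  α_5 = 12: Horner steps 5 → 0 → 8, so m(12) = 8.
Codeword c = [5, 2, 3, 12, 8] ∈ F_13^5.


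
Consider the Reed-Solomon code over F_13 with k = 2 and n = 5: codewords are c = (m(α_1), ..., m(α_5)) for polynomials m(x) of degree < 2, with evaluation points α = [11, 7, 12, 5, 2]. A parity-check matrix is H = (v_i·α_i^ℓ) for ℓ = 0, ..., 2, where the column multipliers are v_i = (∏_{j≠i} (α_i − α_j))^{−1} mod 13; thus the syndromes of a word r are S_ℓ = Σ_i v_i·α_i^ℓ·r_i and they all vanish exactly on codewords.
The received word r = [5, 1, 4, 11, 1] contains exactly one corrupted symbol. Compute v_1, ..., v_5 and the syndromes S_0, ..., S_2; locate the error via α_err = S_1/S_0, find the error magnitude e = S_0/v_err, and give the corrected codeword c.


S = (1, 7, 10), error at position 2, error magnitude e = 5, c = [5, 9, 4, 11, 1].

Step 1: column multipliers v_i = (∏_{j≠i}(α_i − α_j))^{−1} mod 13.
  i = 1 (α = 11): (11−7)(11−12)(11−5)(11−2) = 4·(−1)·6·9 = −216 ≡ 5, so v_1 = 5^{−1} = 8 (mod 13).
  i = 2 (α = 7): (7−11)(7−12)(7−5)(7−2) = (−4)·(−5)·2·5 = 200 ≡ 5, so v_2 = 5^{−1} = 8 (mod 13).
  i = 3 (α = 12): (12−11)(12−7)(12−5)(12−2) = 1·5·7·10 = 350 ≡ 12, so v_3 = 12^{−1} = 12 (mod 13).
  i = 4 (α = 5): (5−11)(5−7)(5−12)(5−2) = (−6)·(−2)·(−7)·3 = −252 ≡ 8, so v_4 = 8^{−1} = 5 (mod 13).
  i = 5 (α = 2): (2−11)(2−7)(2−12)(2−5) = (−9)·(−5)·(−10)·(−3) = 1350 ≡ 11, so v_5 = 11^{−1} = 6 (mod 13).
  v = [8, 8, 12, 5, 6].
Step 2: syndromes of r = [5, 1, 4, 11, 1] (all sums mod 13).
  S_0 = Σ v_i r_i = 8·5 + 8·1 + 12·4 + 5·11 + 6·1 = 157 ≡ 1.
  S_1 = Σ v_i α_i r_i = 8·11·5 + 8·7·1 + 12·12·4 + 5·5·11 + 6·2·1 = 1359 ≡ 7.
  α_i^2 mod 13 = [4, 10, 1, 12, 4].
  S_2 = Σ v_i α_i^2 r_i = 8·4·5 + 8·10·1 + 12·1·4 + 5·12·11 + 6·4·1 = 972 ≡ 10.
  S = (1, 7, 10) ≠ 0, so r is not a codeword (an error is present).
Step 3: locate the error. For a single error e at position i, S_ℓ = v_i·e·α_i^ℓ, so α_err = S_1/S_0.
  S_0^{−1} = 1^{−1} = 1 (mod 13), so α_err = 7·1 = 7 ≡ 7 = α_2. Error position i = 2.
  Consistency check: S_2/S_1 = 10·2 = 20 ≡ 7 = α_err ✓ (single-error assumption holds).
Step 4: error magnitude e = S_0/v_2 = S_0·∏_{j≠2}(α_2 − α_j) = 1·5 = 5 ≡ 5 (mod 13).
Step 5: correct position 2: c_2 = r_2 − e = 1 − 5 ≡ 9 (mod 13). Hence c = [5, 9, 4, 11, 1].
  Check: interpolating c through the α_i gives m(x) = 3 + 12·x (degree < 2) with m(α_i) = c_i for every i, so c is indeed a codeword.


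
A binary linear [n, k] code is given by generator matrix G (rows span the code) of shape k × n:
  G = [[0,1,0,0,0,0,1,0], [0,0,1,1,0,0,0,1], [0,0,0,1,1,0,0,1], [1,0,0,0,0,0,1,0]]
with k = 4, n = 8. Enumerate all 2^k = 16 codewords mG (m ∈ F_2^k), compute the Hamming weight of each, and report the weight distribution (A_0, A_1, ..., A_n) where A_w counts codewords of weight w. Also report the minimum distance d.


Weight distribution: A_0 = 1, A_2 = 4, A_3 = 2, A_4 = 3, A_5 = 6. Minimum distance d = 2.

Enumerate all 2^4 = 16 messages m ∈ F_2^4.
For each, compute codeword c = mG in F_2^8, then tally its weight.
  m = 0000 → c = 00000000, weight = 0.
  m = 1000 → c = 01000010, weight = 2.
  m = 0100 → c = 00110001, weight = 3.
  m = 1100 → c = 01110011, weight = 5.
  m = 0010 → c = 00011001, weight = 3.
  m = 1010 → c = 01011011, weight = 5.
  m = 0110 → c = 00101000, weight = 2.
  m = 1110 → c = 01101010, weight = 4.
  m = 0001 → c = 10000010, weight = 2.
  m = 1001 → c = 11000000, weight = 2.
  m = 0101 → c = 10110011, weight = 5.
  m = 1101 → c = 11110001, weight = 5.
  m = 0011 → c = 10011011, weight = 5.
  m = 1011 → c = 11011001, weight = 5.
  m = 0111 → c = 10101010, weight = 4.
  m = 1111 → c = 11101000, weight = 4.
Tally weights:
  weight 0: 1 codewords.
  weight 2: 4 codewords.
  weight 3: 2 codewords.
  weight 4: 3 codewords.
  weight 5: 6 codewords.
Minimum distance d = smallest w > 0 with A_w > 0 = 2.
Sanity: Σ A_w = 16 = 2^4 = 16 ✓.


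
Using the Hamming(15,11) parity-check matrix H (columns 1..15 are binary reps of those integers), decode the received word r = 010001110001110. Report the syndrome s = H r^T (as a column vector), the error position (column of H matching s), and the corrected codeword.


s = (0, 1, 0, 0)^T, error position = 4, corrected codeword c = 010101110001110

Compute s = H r^T mod 2 one row at a time:
  s_1 = 1 + 0 + 0 + 0 + 1 + 1 + 1 + 0 = 4 ≡ 0 (mod 2).
  s_2 = 0 + 0 + 1 + 1 + 1 + 1 + 1 + 0 = 5 ≡ 1 (mod 2).
  s_3 = 1 + 0 + 1 + 1 + 0 + 0 + 1 + 0 = 4 ≡ 0 (mod 2).
  s_4 = 0 + 0 + 0 + 1 + 0 + 0 + 1 + 0 = 2 ≡ 0 (mod 2).
s = (0, 1, 0, 0)^T — this equals column 4 of H (binary 0100), so error is at position 4.
Correct: flip bit 4 of r = 010001110001110 to get c = 010101110001110.


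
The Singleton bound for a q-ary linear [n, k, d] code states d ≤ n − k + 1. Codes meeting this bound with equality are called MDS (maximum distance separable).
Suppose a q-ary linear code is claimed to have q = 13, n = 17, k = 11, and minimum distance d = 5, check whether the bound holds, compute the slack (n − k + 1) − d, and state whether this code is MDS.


Singleton RHS = n − k + 1 = 7, slack = 2, bound satisfied, not MDS.

Singleton bound: d ≤ n − k + 1.
Here n = 17, k = 11, so n − k + 1 = 7.
Given d = 5, check d ≤ 7: YES.
Slack = (n − k + 1) − d = 2.
The code is NOT MDS (slack = 2 > 0).
Description: the claimed parameters are [17, 11, 5]_13; such a code would be non-MDS.


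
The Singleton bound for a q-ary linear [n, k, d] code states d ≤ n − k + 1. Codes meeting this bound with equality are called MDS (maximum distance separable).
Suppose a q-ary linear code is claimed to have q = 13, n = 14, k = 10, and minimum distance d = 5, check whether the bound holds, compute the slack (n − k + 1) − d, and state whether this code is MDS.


Singleton RHS = n − k + 1 = 5, slack = 0, bound satisfied, MDS.

Singleton bound: d ≤ n − k + 1.
Here n = 14, k = 10, so n − k + 1 = 5.
Given d = 5, check d ≤ 5: YES.
Slack = (n − k + 1) − d = 0.
The code is MDS (slack = 0).
Description: the claimed parameters are [14, 10, 5]_13; such a code would be MDS (meets Singleton bound).


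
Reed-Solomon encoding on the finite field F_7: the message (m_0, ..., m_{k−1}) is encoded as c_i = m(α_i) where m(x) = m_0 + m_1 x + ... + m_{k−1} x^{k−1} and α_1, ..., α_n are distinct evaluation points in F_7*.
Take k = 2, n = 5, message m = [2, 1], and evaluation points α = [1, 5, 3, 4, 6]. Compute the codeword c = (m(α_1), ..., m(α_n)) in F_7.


c = [3, 0, 5, 6, 1]

Message polynomial: m(x) = 2 + 1·x (mod 7).
For each evaluation point α_i, compute m(α_i) mod 7:
  α_1 = 1: Horner steps 1 → 3, so m(1) = 3.
  α_2 = 5: Horner steps 1 → 0, so m(5) = 0.
  α_3 = 3: Horner steps 1 → 5, so m(3) = 5.
  α_4 = 4: Horner steps 1 → 6, so m(4) = 6.
  α_5 = 6: Horner steps 1 → 1, so m(6) = 1.
Codeword c = [3, 0, 5, 6, 1] ∈ F_7^5.


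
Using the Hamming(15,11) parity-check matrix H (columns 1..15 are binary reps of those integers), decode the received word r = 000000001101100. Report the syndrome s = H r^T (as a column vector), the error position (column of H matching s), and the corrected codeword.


s = (0, 0, 1, 0)^T, error position = 2, corrected codeword c = 010000001101100

Compute s = H r^T mod 2 one row at a time:
  s_1 = 0 + 1 + 1 + 0 + 1 + 1 + 0 + 0 = 4 ≡ 0 (mod 2).
  s_2 = 0 + 0 + 0 + 0 + 1 + 1 + 0 + 0 = 2 ≡ 0 (mod 2).
  s_3 = 0 + 0 + 0 + 0 + 1 + 0 + 0 + 0 = 1 ≡ 1 (mod 2).
  s_4 = 0 + 0 + 0 + 0 + 1 + 0 + 1 + 0 = 2 ≡ 0 (mod 2).
s = (0, 0, 1, 0)^T — this equals column 2 of H (binary 0010), so error is at position 2.
Correct: flip bit 2 of r = 000000001101100 to get c = 010000001101100.


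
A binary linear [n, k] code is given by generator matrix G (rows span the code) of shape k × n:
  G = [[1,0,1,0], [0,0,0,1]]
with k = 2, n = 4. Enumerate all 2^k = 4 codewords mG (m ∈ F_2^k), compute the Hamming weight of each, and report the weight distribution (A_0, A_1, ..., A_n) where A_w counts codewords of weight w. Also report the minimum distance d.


Weight distribution: A_0 = 1, A_1 = 1, A_2 = 1, A_3 = 1. Minimum distance d = 1.

Enumerate all 2^2 = 4 messages m ∈ F_2^2.
For each, compute codeword c = mG in F_2^4, then tally its weight.
  m = 00 → c = 0000, weight = 0.
  m = 10 → c = 1010, weight = 2.
  m = 01 → c = 0001, weight = 1.
  m = 11 → c = 1011, weight = 3.
Tally weights:
  weight 0: 1 codewords.
  weight 1: 1 codewords.
  weight 2: 1 codewords.
  weight 3: 1 codewords.
Minimum distance d = smallest w > 0 with A_w > 0 = 1.
Sanity: Σ A_w = 4 = 2^2 = 4 ✓.


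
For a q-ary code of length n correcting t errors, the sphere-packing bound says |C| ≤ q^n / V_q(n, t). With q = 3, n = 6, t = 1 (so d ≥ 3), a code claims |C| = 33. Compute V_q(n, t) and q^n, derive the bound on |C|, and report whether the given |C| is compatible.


V_q(n, t) = 13, q^n = 729, Hamming bound = 56, |C| = 33 ≤ bound (satisfied).

Step 1: Compute V_q(n, t) = Σ_{j=0}^1 C(n, j) (q−1)^j.
  j = 0: C(6,0)·(2)^0 = 1·1 = 1.
  j = 1: C(6,1)·(2)^1 = 6·2 = 12.
  V_q(n, t) = 1 + 12 = 13.
Step 2: q^n = 3^6 = 729.
Step 3: Hamming bound ⌊q^n / V_q(n,t)⌋ = ⌊729/13⌋ = 56.
Step 4: Compare |C| = 33 to 56: satisfied.
The claimed |C| lies below the Hamming bound.


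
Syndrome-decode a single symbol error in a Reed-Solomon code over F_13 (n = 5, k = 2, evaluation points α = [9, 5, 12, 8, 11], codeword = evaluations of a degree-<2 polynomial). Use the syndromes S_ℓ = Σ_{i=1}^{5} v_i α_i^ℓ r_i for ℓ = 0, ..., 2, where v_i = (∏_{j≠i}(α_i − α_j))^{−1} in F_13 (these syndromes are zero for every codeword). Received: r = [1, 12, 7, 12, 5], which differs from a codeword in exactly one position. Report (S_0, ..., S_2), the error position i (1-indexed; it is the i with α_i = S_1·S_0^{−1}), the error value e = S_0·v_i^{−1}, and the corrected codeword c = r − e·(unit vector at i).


S = (11, 3, 2), error at position 2, error magnitude e = 6, c = [1, 6, 7, 12, 5].

Step 1: column multipliers v_i = (∏_{j≠i}(α_i − α_j))^{−1} mod 13.
  i = 1 (α = 9): (9−5)(9−12)(9−8)(9−11) = 4·(−3)·1·(−2) = 24 ≡ 11, so v_1 = 11^{−1} = 6 (mod 13).
  i = 2 (α = 5): (5−9)(5−12)(5−8)(5−11) = (−4)·(−7)·(−3)·(−6) = 504 ≡ 10, so v_2 = 10^{−1} = 4 (mod 13).
  i = 3 (α = 12): (12−9)(12−5)(12−8)(12−11) = 3·7·4·1 = 84 ≡ 6, so v_3 = 6^{−1} = 11 (mod 13).
  i = 4 (α = 8): (8−9)(8−5)(8−12)(8−11) = (−1)·3·(−4)·(−3) = −36 ≡ 3, so v_4 = 3^{−1} = 9 (mod 13).
  i = 5 (α = 11): (11−9)(11−5)(11−12)(11−8) = 2·6·(−1)·3 = −36 ≡ 3, so v_5 = 3^{−1} = 9 (mod 13).
  v = [6, 4, 11, 9, 9].
Step 2: syndromes of r = [1, 12, 7, 12, 5] (all sums mod 13).
  S_0 = Σ v_i r_i = 6·1 + 4·12 + 11·7 + 9·12 + 9·5 = 284 ≡ 11.
  S_1 = Σ v_i α_i r_i = 6·9·1 + 4·5·12 + 11·12·7 + 9·8·12 + 9·11·5 = 2577 ≡ 3.
  α_i^2 mod 13 = [3, 12, 1, 12, 4].
  S_2 = Σ v_i α_i^2 r_i = 6·3·1 + 4·12·12 + 11·1·7 + 9·12·12 + 9·4·5 = 2147 ≡ 2.
  S = (11, 3, 2) ≠ 0, so r is not a codeword (an error is present).
Step 3: locate the error. For a single error e at position i, S_ℓ = v_i·e·α_i^ℓ, so α_err = S_1/S_0.
  S_0^{−1} = 11^{−1} = 6 (mod 13), so α_err = 3·6 = 18 ≡ 5 = α_2. Error position i = 2.
  Consistency check: S_2/S_1 = 2·9 = 18 ≡ 5 = α_err ✓ (single-error assumption holds).
Step 4: error magnitude e = S_0/v_2 = S_0·∏_{j≠2}(α_2 − α_j) = 11·10 = 110 ≡ 6 (mod 13).
Step 5: correct position 2: c_2 = r_2 − e = 12 − 6 ≡ 6 (mod 13). Hence c = [1, 6, 7, 12, 5].
  Check: interpolating c through the α_i gives m(x) = 9 + 2·x (degree < 2) with m(α_i) = c_i for every i, so c is indeed a codeword.


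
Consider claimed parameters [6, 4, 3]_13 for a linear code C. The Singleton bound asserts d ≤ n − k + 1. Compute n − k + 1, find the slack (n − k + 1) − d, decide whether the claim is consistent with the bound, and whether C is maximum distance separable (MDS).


Singleton RHS = n − k + 1 = 3, slack = 0, bound satisfied, MDS.

Singleton bound: d ≤ n − k + 1.
Here n = 6, k = 4, so n − k + 1 = 3.
Given d = 3, check d ≤ 3: YES.
Slack = (n − k + 1) − d = 0.
The code is MDS (slack = 0).
Description: the claimed parameters are [6, 4, 3]_13; such a code would be MDS (meets Singleton bound).


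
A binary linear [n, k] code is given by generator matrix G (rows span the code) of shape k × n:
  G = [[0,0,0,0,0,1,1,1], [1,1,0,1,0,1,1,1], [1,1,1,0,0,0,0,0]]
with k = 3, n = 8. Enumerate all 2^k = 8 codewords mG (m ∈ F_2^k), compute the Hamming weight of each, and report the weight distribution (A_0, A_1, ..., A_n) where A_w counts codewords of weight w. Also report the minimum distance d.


Weight distribution: A_0 = 1, A_2 = 1, A_3 = 3, A_5 = 1, A_6 = 2. Minimum distance d = 2.

Enumerate all 2^3 = 8 messages m ∈ F_2^3.
For each, compute codeword c = mG in F_2^8, then tally its weight.
  m = 000 → c = 00000000, weight = 0.
  m = 100 → c = 00000111, weight = 3.
  m = 010 → c = 11010111, weight = 6.
  m = 110 → c = 11010000, weight = 3.
  m = 001 → c = 11100000, weight = 3.
  m = 101 → c = 11100111, weight = 6.
  m = 011 → c = 00110111, weight = 5.
  m = 111 → c = 00110000, weight = 2.
Tally weights:
  weight 0: 1 codewords.
  weight 2: 1 codewords.
  weight 3: 3 codewords.
  weight 5: 1 codewords.
  weight 6: 2 codewords.
Minimum distance d = smallest w > 0 with A_w > 0 = 2.
Sanity: Σ A_w = 8 = 2^3 = 8 ✓.


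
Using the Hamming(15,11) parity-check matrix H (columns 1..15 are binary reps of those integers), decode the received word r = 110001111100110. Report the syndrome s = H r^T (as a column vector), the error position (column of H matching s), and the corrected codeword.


s = (1, 0, 1, 0)^T, error position = 10, corrected codeword c = 110001111000110

Compute s = H r^T mod 2 one row at a time:
  s_1 = 1 + 1 + 1 + 0 + 0 + 1 + 1 + 0 = 5 ≡ 1 (mod 2).
  s_2 = 0 + 0 + 1 + 1 + 0 + 1 + 1 + 0 = 4 ≡ 0 (mod 2).
  s_3 = 1 + 0 + 1 + 1 + 1 + 0 + 1 + 0 = 5 ≡ 1 (mod 2).
  s_4 = 1 + 0 + 0 + 1 + 1 + 0 + 1 + 0 = 4 ≡ 0 (mod 2).
s = (1, 0, 1, 0)^T — this equals column 10 of H (binary 1010), so error is at position 10.
Correct: flip bit 10 of r = 110001111100110 to get c = 110001111000110.


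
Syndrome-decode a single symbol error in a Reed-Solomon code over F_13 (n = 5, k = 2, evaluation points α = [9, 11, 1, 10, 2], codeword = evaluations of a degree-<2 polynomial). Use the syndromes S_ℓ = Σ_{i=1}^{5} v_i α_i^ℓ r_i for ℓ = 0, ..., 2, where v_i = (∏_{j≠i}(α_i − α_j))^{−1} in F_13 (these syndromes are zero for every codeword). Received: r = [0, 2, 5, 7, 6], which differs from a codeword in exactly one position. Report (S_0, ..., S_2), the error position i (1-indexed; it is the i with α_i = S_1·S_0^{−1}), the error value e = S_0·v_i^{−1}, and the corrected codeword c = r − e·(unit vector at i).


S = (1, 10, 9), error at position 4, error magnitude e = 6, c = [0, 2, 5, 1, 6].

Step 1: column multipliers v_i = (∏_{j≠i}(α_i − α_j))^{−1} mod 13.
  i = 1 (α = 9): (9−11)(9−1)(9−10)(9−2) = (−2)·8·(−1)·7 = 112 ≡ 8, so v_1 = 8^{−1} = 5 (mod 13).
  i = 2 (α = 11): (11−9)(11−1)(11−10)(11−2) = 2·10·1·9 = 180 ≡ 11, so v_2 = 11^{−1} = 6 (mod 13).
  i = 3 (α = 1): (1−9)(1−11)(1−10)(1−2) = (−8)·(−10)·(−9)·(−1) = 720 ≡ 5, so v_3 = 5^{−1} = 8 (mod 13).
  i = 4 (α = 10): (10−9)(10−11)(10−1)(10−2) = 1·(−1)·9·8 = −72 ≡ 6, so v_4 = 6^{−1} = 11 (mod 13).
  i = 5 (α = 2): (2−9)(2−11)(2−1)(2−10) = (−7)·(−9)·1·(−8) = −504 ≡ 3, so v_5 = 3^{−1} = 9 (mod 13).
  v = [5, 6, 8, 11, 9].
Step 2: syndromes of r = [0, 2, 5, 7, 6] (all sums mod 13).
  S_0 = Σ v_i r_i = 5·0 + 6·2 + 8·5 + 11·7 + 9·6 = 183 ≡ 1.
  S_1 = Σ v_i α_i r_i = 5·9·0 + 6·11·2 + 8·1·5 + 11·10·7 + 9·2·6 = 1050 ≡ 10.
  α_i^2 mod 13 = [3, 4, 1, 9, 4].
  S_2 = Σ v_i α_i^2 r_i = 5·3·0 + 6·4·2 + 8·1·5 + 11·9·7 + 9·4·6 = 997 ≡ 9.
  S = (1, 10, 9) ≠ 0, so r is not a codeword (an error is present).
Step 3: locate the error. For a single error e at position i, S_ℓ = v_i·e·α_i^ℓ, so α_err = S_1/S_0.
  S_0^{−1} = 1^{−1} = 1 (mod 13), so α_err = 10·1 = 10 ≡ 10 = α_4. Error position i = 4.
  Consistency check: S_2/S_1 = 9·4 = 36 ≡ 10 = α_err ✓ (single-error assumption holds).
Step 4: error magnitude e = S_0/v_4 = S_0·∏_{j≠4}(α_4 − α_j) = 1·6 = 6 ≡ 6 (mod 13).
Step 5: correct position 4: c_4 = r_4 − e = 7 − 6 ≡ 1 (mod 13). Hence c = [0, 2, 5, 1, 6].
  Check: interpolating c through the α_i gives m(x) = 4 + 1·x (degree < 2) with m(α_i) = c_i for every i, so c is indeed a codeword.


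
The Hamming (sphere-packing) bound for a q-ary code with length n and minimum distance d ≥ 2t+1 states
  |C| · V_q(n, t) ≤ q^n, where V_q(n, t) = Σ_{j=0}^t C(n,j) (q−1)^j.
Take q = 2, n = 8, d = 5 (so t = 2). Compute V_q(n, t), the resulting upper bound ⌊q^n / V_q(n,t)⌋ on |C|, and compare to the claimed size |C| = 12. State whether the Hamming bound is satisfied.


V_q(n, t) = 37, q^n = 256, Hamming bound = 6, |C| = 12 > bound (violated).

Step 1: Compute V_q(n, t) = Σ_{j=0}^2 C(n, j) (q−1)^j.
  j = 0: C(8,0)·(1)^0 = 1·1 = 1.
  j = 1: C(8,1)·(1)^1 = 8·1 = 8.
  j = 2: C(8,2)·(1)^2 = 28·1 = 28.
  V_q(n, t) = 1 + 8 + 28 = 37.
Step 2: q^n = 2^8 = 256.
Step 3: Hamming bound ⌊q^n / V_q(n,t)⌋ = ⌊256/37⌋ = 6.
Step 4: Compare |C| = 12 to 6: violated.
The claimed |C| lies above the Hamming bound, so no 2-ary code of length 8 with d ≥ 5 can have 12 codewords.


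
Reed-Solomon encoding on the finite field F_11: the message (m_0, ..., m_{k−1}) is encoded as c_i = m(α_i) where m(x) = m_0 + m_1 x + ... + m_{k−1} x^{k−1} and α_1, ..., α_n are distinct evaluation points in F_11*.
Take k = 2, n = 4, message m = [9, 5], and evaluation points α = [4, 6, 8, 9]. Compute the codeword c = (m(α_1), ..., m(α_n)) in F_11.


c = [7, 6, 5, 10]

Message polynomial: m(x) = 9 + 5·x (mod 11).
For each evaluation point α_i, compute m(α_i) mod 11:
  α_1 = 4: Horner steps 5 → 7, so m(4) = 7.
  α_2 = 6: Horner steps 5 → 6, so m(6) = 6.
  α_3 = 8: Horner steps 5 → 5, so m(8) = 5.
  α_4 = 9: Horner steps 5 → 10, so m(9) = 10.
Codeword c = [7, 6, 5, 10] ∈ F_11^4.


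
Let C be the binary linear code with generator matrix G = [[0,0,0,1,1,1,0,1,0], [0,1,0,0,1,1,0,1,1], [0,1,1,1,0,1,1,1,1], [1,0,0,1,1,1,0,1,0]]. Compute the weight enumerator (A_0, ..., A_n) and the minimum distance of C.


Weight distribution: A_0 = 1, A_1 = 1, A_3 = 1, A_4 = 4, A_5 = 5, A_6 = 2, A_7 = 1, A_8 = 1. Minimum distance d = 1.

Enumerate all 2^4 = 16 messages m ∈ F_2^4.
For each, compute codeword c = mG in F_2^9, then tally its weight.
  m = 0000 → c = 000000000, weight = 0.
  m = 1000 → c = 000111010, weight = 4.
  m = 0100 → c = 010011011, weight = 5.
  m = 1100 → c = 010100001, weight = 3.
  m = 0010 → c = 011101111, weight = 7.
  m = 1010 → c = 011010101, weight = 5.
  m = 0110 → c = 001110100, weight = 4.
  m = 1110 → c = 001001110, weight = 4.
  m = 0001 → c = 100111010, weight = 5.
  m = 1001 → c = 100000000, weight = 1.
  m = 0101 → c = 110100001, weight = 4.
  m = 1101 → c = 110011011, weight = 6.
  m = 0011 → c = 111010101, weight = 6.
  m = 1011 → c = 111101111, weight = 8.
  m = 0111 → c = 101001110, weight = 5.
  m = 1111 → c = 101110100, weight = 5.
Tally weights:
  weight 0: 1 codewords.
  weight 1: 1 codewords.
  weight 3: 1 codewords.
  weight 4: 4 codewords.
  weight 5: 5 codewords.
  weight 6: 2 codewords.
  weight 7: 1 codewords.
  weight 8: 1 codewords.
Minimum distance d = smallest w > 0 with A_w > 0 = 1.
Sanity: Σ A_w = 16 = 2^4 = 16 ✓.


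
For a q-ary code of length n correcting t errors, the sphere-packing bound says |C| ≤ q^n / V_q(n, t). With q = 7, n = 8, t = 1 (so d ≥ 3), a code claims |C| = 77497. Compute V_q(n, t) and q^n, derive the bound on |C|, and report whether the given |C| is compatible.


V_q(n, t) = 49, q^n = 5764801, Hamming bound = 117649, |C| = 77497 ≤ bound (satisfied).

Step 1: Compute V_q(n, t) = Σ_{j=0}^1 C(n, j) (q−1)^j.
  j = 0: C(8,0)·(6)^0 = 1·1 = 1.
  j = 1: C(8,1)·(6)^1 = 8·6 = 48.
  V_q(n, t) = 1 + 48 = 49.
Step 2: q^n = 7^8 = 5764801.
Step 3: Hamming bound ⌊q^n / V_q(n,t)⌋ = ⌊5764801/49⌋ = 117649.
Step 4: Compare |C| = 77497 to 117649: satisfied.
The claimed |C| lies below the Hamming bound.


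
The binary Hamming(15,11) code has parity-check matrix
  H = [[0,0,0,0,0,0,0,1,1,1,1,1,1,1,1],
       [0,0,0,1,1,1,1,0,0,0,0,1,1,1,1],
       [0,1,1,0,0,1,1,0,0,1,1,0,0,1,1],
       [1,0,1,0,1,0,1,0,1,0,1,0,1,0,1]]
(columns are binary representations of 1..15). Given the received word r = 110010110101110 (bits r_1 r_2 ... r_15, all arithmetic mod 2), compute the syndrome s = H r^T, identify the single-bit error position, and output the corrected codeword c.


s = (1, 1, 0, 0)^T, error position = 12, corrected codeword c = 110010110100110

Compute s = H r^T mod 2 one row at a time:
  s_1 = 1 + 0 + 1 + 0 + 1 + 1 + 1 + 0 = 5 ≡ 1 (mod 2).
  s_2 = 0 + 1 + 0 + 1 + 1 + 1 + 1 + 0 = 5 ≡ 1 (mod 2).
  s_3 = 1 + 0 + 0 + 1 + 1 + 0 + 1 + 0 = 4 ≡ 0 (mod 2).
  s_4 = 1 + 0 + 1 + 1 + 0 + 0 + 1 + 0 = 4 ≡ 0 (mod 2).
s = (1, 1, 0, 0)^T — this equals column 12 of H (binary 1100), so error is at position 12.
Correct: flip bit 12 of r = 110010110101110 to get c = 110010110100110.


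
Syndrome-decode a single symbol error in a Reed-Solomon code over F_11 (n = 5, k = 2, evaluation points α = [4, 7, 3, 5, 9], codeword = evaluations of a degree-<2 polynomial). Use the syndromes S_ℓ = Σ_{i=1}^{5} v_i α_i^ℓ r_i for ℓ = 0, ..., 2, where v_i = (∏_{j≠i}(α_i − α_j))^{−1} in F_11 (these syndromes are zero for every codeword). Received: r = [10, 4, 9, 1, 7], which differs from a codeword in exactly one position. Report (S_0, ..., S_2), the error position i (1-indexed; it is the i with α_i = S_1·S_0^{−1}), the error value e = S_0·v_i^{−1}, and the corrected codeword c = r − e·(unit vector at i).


S = (7, 6, 2), error at position 1, error magnitude e = 5, c = [5, 4, 9, 1, 7].

Step 1: column multipliers v_i = (∏_{j≠i}(α_i − α_j))^{−1} mod 11.
  i = 1 (α = 4): (4−7)(4−3)(4−5)(4−9) = (−3)·1·(−1)·(−5) = −15 ≡ 7, so v_1 = 7^{−1} = 8 (mod 11).
  i = 2 (α = 7): (7−4)(7−3)(7−5)(7−9) = 3·4·2·(−2) = −48 ≡ 7, so v_2 = 7^{−1} = 8 (mod 11).
  i = 3 (α = 3): (3−4)(3−7)(3−5)(3−9) = (−1)·(−4)·(−2)·(−6) = 48 ≡ 4, so v_3 = 4^{−1} = 3 (mod 11).
  i = 4 (α = 5): (5−4)(5−7)(5−3)(5−9) = 1·(−2)·2·(−4) = 16 ≡ 5, so v_4 = 5^{−1} = 9 (mod 11).
  i = 5 (α = 9): (9−4)(9−7)(9−3)(9−5) = 5·2·6·4 = 240 ≡ 9, so v_5 = 9^{−1} = 5 (mod 11).
  v = [8, 8, 3, 9, 5].
Step 2: syndromes of r = [10, 4, 9, 1, 7] (all sums mod 11).
  S_0 = Σ v_i r_i = 8·10 + 8·4 + 3·9 + 9·1 + 5·7 = 183 ≡ 7.
  S_1 = Σ v_i α_i r_i = 8·4·10 + 8·7·4 + 3·3·9 + 9·5·1 + 5·9·7 = 985 ≡ 6.
  α_i^2 mod 11 = [5, 5, 9, 3, 4].
  S_2 = Σ v_i α_i^2 r_i = 8·5·10 + 8·5·4 + 3·9·9 + 9·3·1 + 5·4·7 = 970 ≡ 2.
  S = (7, 6, 2) ≠ 0, so r is not a codeword (an error is present).
Step 3: locate the error. For a single error e at position i, S_ℓ = v_i·e·α_i^ℓ, so α_err = S_1/S_0.
  S_0^{−1} = 7^{−1} = 8 (mod 11), so α_err = 6·8 = 48 ≡ 4 = α_1. Error position i = 1.
  Consistency check: S_2/S_1 = 2·2 = 4 ≡ 4 = α_err ✓ (single-error assumption holds).
Step 4: error magnitude e = S_0/v_1 = S_0·∏_{j≠1}(α_1 − α_j) = 7·7 = 49 ≡ 5 (mod 11).
Step 5: correct position 1: c_1 = r_1 − e = 10 − 5 ≡ 5 (mod 11). Hence c = [5, 4, 9, 1, 7].
  Check: interpolating c through the α_i gives m(x) = 10 + 7·x (degree < 2) with m(α_i) = c_i for every i, so c is indeed a codeword.


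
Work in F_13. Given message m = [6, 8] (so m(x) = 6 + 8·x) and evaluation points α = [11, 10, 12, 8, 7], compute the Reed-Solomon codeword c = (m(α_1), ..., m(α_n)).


c = [3, 8, 11, 5, 10]

Message polynomial: m(x) = 6 + 8·x (mod 13).
For each evaluation point α_i, compute m(α_i) mod 13:
  α_1 = 11: Horner steps 8 → 3, so m(11) = 3.
  α_2 = 10: Horner steps 8 → 8, so m(10) = 8.
  α_3 = 12: Horner steps 8 → 11, so m(12) = 11.
  α_4 = 8: Horner steps 8 → 5, so m(8) = 5.
  α_5 = 7: Horner steps 8 → 10, so m(7) = 10.
Codeword c = [3, 8, 11, 5, 10] ∈ F_13^5.


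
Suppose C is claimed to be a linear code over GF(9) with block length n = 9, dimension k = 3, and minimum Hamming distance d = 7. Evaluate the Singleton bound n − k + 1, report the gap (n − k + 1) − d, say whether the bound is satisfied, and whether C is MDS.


Singleton RHS = n − k + 1 = 7, slack = 0, bound satisfied, MDS.

Singleton bound: d ≤ n − k + 1.
Here n = 9, k = 3, so n − k + 1 = 7.
Given d = 7, check d ≤ 7: YES.
Slack = (n − k + 1) − d = 0.
The code is MDS (slack = 0).
Description: the claimed parameters are [9, 3, 7]_9; such a code would be MDS (meets Singleton bound).


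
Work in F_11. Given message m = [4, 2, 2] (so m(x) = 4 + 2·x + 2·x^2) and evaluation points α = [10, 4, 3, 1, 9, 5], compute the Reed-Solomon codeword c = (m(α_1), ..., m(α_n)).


c = [4, 0, 6, 8, 8, 9]

Message polynomial: m(x) = 4 + 2·x + 2·x^2 (mod 11).
For each evaluation point α_i, compute m(α_i) mod 11:
  α_1 = 10: Horner steps 2 → 0 → 4, so m(10) = 4.
  α_2 = 4: Horner steps 2 → 10 → 0, so m(4) = 0.
  α_3 = 3: Horner steps 2 → 8 → 6, so m(3) = 6.
  α_4 = 1: Horner steps 2 → 4 → 8, so m(1) = 8.
  α_5 = 9: Horner steps 2 → 9 → 8, so m(9) = 8.
  α_6 = 5: Horner steps 2 → 1 → 9, so m(5) = 9.
Codeword c = [4, 0, 6, 8, 8, 9] ∈ F_11^6.


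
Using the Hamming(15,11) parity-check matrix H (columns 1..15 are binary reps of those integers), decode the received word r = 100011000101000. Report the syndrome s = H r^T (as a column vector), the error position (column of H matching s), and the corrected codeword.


s = (0, 1, 0, 0)^T, error position = 4, corrected codeword c = 100111000101000

Compute s = H r^T mod 2 one row at a time:
  s_1 = 0 + 0 + 1 + 0 + 1 + 0 + 0 + 0 = 2 ≡ 0 (mod 2).
  s_2 = 0 + 1 + 1 + 0 + 1 + 0 + 0 + 0 = 3 ≡ 1 (mod 2).
  s_3 = 0 + 0 + 1 + 0 + 1 + 0 + 0 + 0 = 2 ≡ 0 (mod 2).
  s_4 = 1 + 0 + 1 + 0 + 0 + 0 + 0 + 0 = 2 ≡ 0 (mod 2).
s = (0, 1, 0, 0)^T — this equals column 4 of H (binary 0100), so error is at position 4.
Correct: flip bit 4 of r = 100011000101000 to get c = 100111000101000.


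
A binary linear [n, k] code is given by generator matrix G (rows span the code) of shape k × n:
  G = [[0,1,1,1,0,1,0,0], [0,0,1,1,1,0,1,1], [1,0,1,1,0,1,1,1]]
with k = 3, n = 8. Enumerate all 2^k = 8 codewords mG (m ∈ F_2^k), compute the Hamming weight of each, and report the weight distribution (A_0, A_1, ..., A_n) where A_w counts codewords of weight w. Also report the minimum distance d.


Weight distribution: A_0 = 1, A_3 = 1, A_4 = 2, A_5 = 3, A_6 = 1. Minimum distance d = 3.

Enumerate all 2^3 = 8 messages m ∈ F_2^3.
For each, compute codeword c = mG in F_2^8, then tally its weight.
  m = 000 → c = 00000000, weight = 0.
  m = 100 → c = 01110100, weight = 4.
  m = 010 → c = 00111011, weight = 5.
  m = 110 → c = 01001111, weight = 5.
  m = 001 → c = 10110111, weight = 6.
  m = 101 → c = 11000011, weight = 4.
  m = 011 → c = 10001100, weight = 3.
  m = 111 → c = 11111000, weight = 5.
Tally weights:
  weight 0: 1 codewords.
  weight 3: 1 codewords.
  weight 4: 2 codewords.
  weight 5: 3 codewords.
  weight 6: 1 codewords.
Minimum distance d = smallest w > 0 with A_w > 0 = 3.
Sanity: Σ A_w = 8 = 2^3 = 8 ✓.


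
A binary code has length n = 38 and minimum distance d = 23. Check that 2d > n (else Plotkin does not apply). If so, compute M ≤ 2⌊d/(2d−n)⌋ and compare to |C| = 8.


Plotkin bound M ≤ 4; given |C| = 8 > bound (violated).

Check applicability: 2d = 46, n = 38.
2d − n = 8 > 0, so Plotkin applies.
Compute d/(2d−n) = 23/8 ≈ 2.8750.
⌊d/(2d−n)⌋ = 2.
Plotkin bound: M ≤ 2·2 = 4.
Given |C| = 8, check: VIOLATED.
This |C| is above the Plotkin bound, so no binary code with n = 38, d = 23 and 8 codewords exists.


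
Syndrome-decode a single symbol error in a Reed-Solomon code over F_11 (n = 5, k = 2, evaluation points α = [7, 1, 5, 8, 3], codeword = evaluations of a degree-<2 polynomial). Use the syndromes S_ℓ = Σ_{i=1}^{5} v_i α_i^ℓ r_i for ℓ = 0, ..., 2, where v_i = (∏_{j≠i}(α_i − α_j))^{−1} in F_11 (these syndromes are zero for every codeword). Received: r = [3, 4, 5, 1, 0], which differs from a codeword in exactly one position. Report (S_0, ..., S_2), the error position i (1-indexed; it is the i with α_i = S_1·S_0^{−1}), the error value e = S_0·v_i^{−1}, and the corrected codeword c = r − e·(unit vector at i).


S = (5, 3, 4), error at position 3, error magnitude e = 9, c = [3, 4, 7, 1, 0].

Step 1: column multipliers v_i = (∏_{j≠i}(α_i − α_j))^{−1} mod 11.
  i = 1 (α = 7): (7−1)(7−5)(7−8)(7−3) = 6·2·(−1)·4 = −48 ≡ 7, so v_1 = 7^{−1} = 8 (mod 11).
  i = 2 (α = 1): (1−7)(1−5)(1−8)(1−3) = (−6)·(−4)·(−7)·(−2) = 336 ≡ 6, so v_2 = 6^{−1} = 2 (mod 11).
  i = 3 (α = 5): (5−7)(5−1)(5−8)(5−3) = (−2)·4·(−3)·2 = 48 ≡ 4, so v_3 = 4^{−1} = 3 (mod 11).
  i = 4 (α = 8): (8−7)(8−1)(8−5)(8−3) = 1·7·3·5 = 105 ≡ 6, so v_4 = 6^{−1} = 2 (mod 11).
  i = 5 (α = 3): (3−7)(3−1)(3−5)(3−8) = (−4)·2·(−2)·(−5) = −80 ≡ 8, so v_5 = 8^{−1} = 7 (mod 11).
  v = [8, 2, 3, 2, 7].
Step 2: syndromes of r = [3, 4, 5, 1, 0] (all sums mod 11).
  S_0 = Σ v_i r_i = 8·3 + 2·4 + 3·5 + 2·1 + 7·0 = 49 ≡ 5.
  S_1 = Σ v_i α_i r_i = 8·7·3 + 2·1·4 + 3·5·5 + 2·8·1 + 7·3·0 = 267 ≡ 3.
  α_i^2 mod 11 = [5, 1, 3, 9, 9].
  S_2 = Σ v_i α_i^2 r_i = 8·5·3 + 2·1·4 + 3·3·5 + 2·9·1 + 7·9·0 = 191 ≡ 4.
  S = (5, 3, 4) ≠ 0, so r is not a codeword (an error is present).
Step 3: locate the error. For a single error e at position i, S_ℓ = v_i·e·α_i^ℓ, so α_err = S_1/S_0.
  S_0^{−1} = 5^{−1} = 9 (mod 11), so α_err = 3·9 = 27 ≡ 5 = α_3. Error position i = 3.
  Consistency check: S_2/S_1 = 4·4 = 16 ≡ 5 = α_err ✓ (single-error assumption holds).
Step 4: error magnitude e = S_0/v_3 = S_0·∏_{j≠3}(α_3 − α_j) = 5·4 = 20 ≡ 9 (mod 11).
Step 5: correct position 3: c_3 = r_3 − e = 5 − 9 ≡ 7 (mod 11). Hence c = [3, 4, 7, 1, 0].
  Check: interpolating c through the α_i gives m(x) = 6 + 9·x (degree < 2) with m(α_i) = c_i for every i, so c is indeed a codeword.


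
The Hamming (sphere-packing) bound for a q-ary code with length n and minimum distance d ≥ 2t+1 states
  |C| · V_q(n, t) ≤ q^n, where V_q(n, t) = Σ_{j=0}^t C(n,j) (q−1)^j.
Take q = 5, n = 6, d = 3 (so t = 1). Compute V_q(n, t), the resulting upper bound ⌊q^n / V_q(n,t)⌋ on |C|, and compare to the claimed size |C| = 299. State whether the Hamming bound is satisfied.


V_q(n, t) = 25, q^n = 15625, Hamming bound = 625, |C| = 299 ≤ bound (satisfied).

Step 1: Compute V_q(n, t) = Σ_{j=0}^1 C(n, j) (q−1)^j.
  j = 0: C(6,0)·(4)^0 = 1·1 = 1.
  j = 1: C(6,1)·(4)^1 = 6·4 = 24.
  V_q(n, t) = 1 + 24 = 25.
Step 2: q^n = 5^6 = 15625.
Step 3: Hamming bound ⌊q^n / V_q(n,t)⌋ = ⌊15625/25⌋ = 625.
Step 4: Compare |C| = 299 to 625: satisfied.
The claimed |C| lies below the Hamming bound.


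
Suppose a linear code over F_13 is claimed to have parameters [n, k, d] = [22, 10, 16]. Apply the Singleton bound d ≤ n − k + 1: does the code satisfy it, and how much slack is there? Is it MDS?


Singleton RHS = n − k + 1 = 13, slack = -3, bound violated (no such code; not MDS).

Singleton bound: d ≤ n − k + 1.
Here n = 22, k = 10, so n − k + 1 = 13.
Given d = 16, check d ≤ 13: NO.
Slack = (n − k + 1) − d = -3.
The slack is negative: d = 16 exceeds n − k + 1 = 13 by 3, so the Singleton bound is violated and no linear [22, 10, 16]_13 code can exist. In particular it is not MDS (MDS requires d = n − k + 1 exactly).
Description: the claimed parameters are [22, 10, 16]_13; such a code would be impossible (violates the Singleton bound).


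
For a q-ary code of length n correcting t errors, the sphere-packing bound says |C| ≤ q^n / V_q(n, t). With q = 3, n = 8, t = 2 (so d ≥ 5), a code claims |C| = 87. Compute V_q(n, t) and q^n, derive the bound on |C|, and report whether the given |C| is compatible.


V_q(n, t) = 129, q^n = 6561, Hamming bound = 50, |C| = 87 > bound (violated).

Step 1: Compute V_q(n, t) = Σ_{j=0}^2 C(n, j) (q−1)^j.
  j = 0: C(8,0)·(2)^0 = 1·1 = 1.
  j = 1: C(8,1)·(2)^1 = 8·2 = 16.
  j = 2: C(8,2)·(2)^2 = 28·4 = 112.
  V_q(n, t) = 1 + 16 + 112 = 129.
Step 2: q^n = 3^8 = 6561.
Step 3: Hamming bound ⌊q^n / V_q(n,t)⌋ = ⌊6561/129⌋ = 50.
Step 4: Compare |C| = 87 to 50: violated.
The claimed |C| lies above the Hamming bound, so no 3-ary code of length 8 with d ≥ 5 can have 87 codewords.


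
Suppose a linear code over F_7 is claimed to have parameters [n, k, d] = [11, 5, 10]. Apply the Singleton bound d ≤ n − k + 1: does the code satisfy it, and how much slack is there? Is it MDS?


Singleton RHS = n − k + 1 = 7, slack = -3, bound violated (no such code; not MDS).

Singleton bound: d ≤ n − k + 1.
Here n = 11, k = 5, so n − k + 1 = 7.
Given d = 10, check d ≤ 7: NO.
Slack = (n − k + 1) − d = -3.
The slack is negative: d = 10 exceeds n − k + 1 = 7 by 3, so the Singleton bound is violated and no linear [11, 5, 10]_7 code can exist. In particular it is not MDS (MDS requires d = n − k + 1 exactly).
Description: the claimed parameters are [11, 5, 10]_7; such a code would be impossible (violates the Singleton bound).


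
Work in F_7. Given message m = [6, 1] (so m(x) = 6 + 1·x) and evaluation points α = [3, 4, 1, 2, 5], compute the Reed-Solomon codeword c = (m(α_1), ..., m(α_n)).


c = [2, 3, 0, 1, 4]

Message polynomial: m(x) = 6 + 1·x (mod 7).
For each evaluation point α_i, compute m(α_i) mod 7:
  α_1 = 3: Horner steps 1 → 2, so m(3) = 2.
  α_2 = 4: Horner steps 1 → 3, so m(4) = 3.
  α_3 = 1: Horner steps 1 → 0, so m(1) = 0.
  α_4 = 2: Horner steps 1 → 1, so m(2) = 1.
  α_5 = 5: Horner steps 1 → 4, so m(5) = 4.
Codeword c = [2, 3, 0, 1, 4] ∈ F_7^5.
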